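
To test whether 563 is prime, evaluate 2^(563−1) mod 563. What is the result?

1

2^1 ≡ 2 (mod 563)
2^2 ≡ 2^2 = 4 ≡ 4 (mod 563)
2^4 ≡ 4^2 = 16 ≡ 16 (mod 563)
2^8 ≡ 16^2 = 256 ≡ 256 (mod 563)
2^16 ≡ 256^2 = 65536 ≡ 228 (mod 563)
2^32 ≡ 228^2 = 51984 ≡ 188 (mod 563)
2^64 ≡ 188^2 = 35344 ≡ 438 (mod 563)
2^128 ≡ 438^2 = 191844 ≡ 424 (mod 563)
2^256 ≡ 424^2 = 179776 ≡ 179 (mod 563)
2^512 ≡ 179^2 = 32041 ≡ 513 (mod 563)
562 = 512 + 32 + 16 + 2 in binary powers of 2.
So 2^562 ≡ 513 · 188 · 228 · 4 ≡ 1 (mod 563).
Since the result is 1, base 2 gives no evidence that 563 is composite.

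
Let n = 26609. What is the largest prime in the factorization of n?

26609 = 11 · 2419
2419 = 41 · 59
59 is prime.
So 26609 = 11 · 41 · 59; the largest prime factor is 59.

59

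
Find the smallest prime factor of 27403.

27403 is odd.
Digit sum 16, not divisible by 3.
Ends in 3: not divisible by 5.
7: 27403 = 7·3914 + 5
11: 27403 = 11·2491 + 2
13: 27403 = 13·2107 + 12
17: 27403 = 17·1611 + 16
19: 27403 = 19·1442 + 5
23: 27403 = 23·1191 + 10
29: 27403 = 29·944 + 27
31: 27403 = 31·883 + 30
37: 27403 = 37·740 + 23
41: 27403 = 41·668 + 15
43: 27403 = 43·637 + 12
47: 27403 = 47·583 + 2
53: 27403 = 53·517 + 2
59: 27403 = 59·464 + 27
61: 27403 = 61·449 + 14
67: 27403 = 67·409

67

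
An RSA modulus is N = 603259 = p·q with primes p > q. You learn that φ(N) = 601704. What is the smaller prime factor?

733

φ(n) = (p−1)(q−1) = n − (p+q) + 1, so p + q = 603259 − 601704 + 1 = 1556.
p and q are the roots of t² − 1556t + 603259 = 0.
Discriminant: 1556² − 4·603259 = 2421136 − 2413036 = 8100; √8100 = 90.
q = (1556 − 90)/2 = 733, p = (1556 + 90)/2 = 823.
Check: 733 · 823 = 603259.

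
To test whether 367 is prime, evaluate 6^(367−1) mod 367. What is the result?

1

6^1 ≡ 6 (mod 367)
6^2 ≡ 6^2 = 36 ≡ 36 (mod 367)
6^4 ≡ 36^2 = 1296 ≡ 195 (mod 367)
6^8 ≡ 195^2 = 38025 ≡ 224 (mod 367)
6^16 ≡ 224^2 = 50176 ≡ 264 (mod 367)
6^32 ≡ 264^2 = 69696 ≡ 333 (mod 367)
6^64 ≡ 333^2 = 110889 ≡ 55 (mod 367)
6^128 ≡ 55^2 = 3025 ≡ 89 (mod 367)
6^256 ≡ 89^2 = 7921 ≡ 214 (mod 367)
366 = 256 + 64 + 32 + 8 + 4 + 2 in binary powers of 2.
So 6^366 ≡ 214 · 55 · 333 · 224 · 195 · 36 ≡ 1 (mod 367).
Since the result is 1, base 6 gives no evidence that 367 is composite.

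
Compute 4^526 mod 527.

407

4^1 ≡ 4 (mod 527)
4^2 ≡ 4^2 = 16 ≡ 16 (mod 527)
4^4 ≡ 16^2 = 256 ≡ 256 (mod 527)
4^8 ≡ 256^2 = 65536 ≡ 188 (mod 527)
4^16 ≡ 188^2 = 35344 ≡ 35 (mod 527)
4^32 ≡ 35^2 = 1225 ≡ 171 (mod 527)
4^64 ≡ 171^2 = 29241 ≡ 256 (mod 527)
4^128 ≡ 256^2 = 65536 ≡ 188 (mod 527)
4^256 ≡ 188^2 = 35344 ≡ 35 (mod 527)
4^512 ≡ 35^2 = 1225 ≡ 171 (mod 527)
526 = 512 + 8 + 4 + 2 in binary powers of 2.
So 4^526 ≡ 171 · 188 · 256 · 16 ≡ 407 (mod 527).
Since 407 ≠ 1, base 4 is a Fermat witness: 527 is composite.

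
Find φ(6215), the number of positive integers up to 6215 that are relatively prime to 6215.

4480

Factor: 6215 = 5 · 11 · 113.
φ(6215) = (5−1) · (11−1) · (113−1) = 4 · 10 · 112 = 4480.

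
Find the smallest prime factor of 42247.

42247 is odd.
Digit sum 19, not divisible by 3.
Ends in 7: not divisible by 5.
7: 42247 = 7·6035 + 2
11: 42247 = 11·3840 + 7
13: 42247 = 13·3249 + 10
17: 42247 = 17·2485 + 2
19: 42247 = 19·2223 + 10
23: 42247 = 23·1836 + 19
29: 42247 = 29·1456 + 23
31: 42247 = 31·1362 + 25
37: 42247 = 37·1141 + 30
41: 42247 = 41·1030 + 17
43: 42247 = 43·982 + 21
47: 42247 = 47·898 + 41
53: 42247 = 53·797 + 6
59: 42247 = 59·716 + 3
61: 42247 = 61·692 + 35
67: 42247 = 67·630 + 37
71: 42247 = 71·595 + 2
73: 42247 = 73·578 + 53
79: 42247 = 79·534 + 61
83: 42247 = 83·509

83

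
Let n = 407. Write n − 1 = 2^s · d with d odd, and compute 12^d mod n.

407 − 1 = 406 = 2^1 · 203, so d = 203.
12^1 ≡ 12 (mod 407)
12^2 ≡ 12^2 = 144 ≡ 144 (mod 407)
12^4 ≡ 144^2 = 20736 ≡ 386 (mod 407)
12^8 ≡ 386^2 = 148996 ≡ 34 (mod 407)
12^16 ≡ 34^2 = 1156 ≡ 342 (mod 407)
12^32 ≡ 342^2 = 116964 ≡ 155 (mod 407)
12^64 ≡ 155^2 = 24025 ≡ 12 (mod 407)
12^128 ≡ 12^2 = 144 ≡ 144 (mod 407)
203 = 128 + 64 + 8 + 2 + 1 in binary powers of 2.
So 12^203 ≡ 144 · 12 · 34 · 144 · 12 ≡ 155 (mod 407).
Squaring chain: 155; never reaches −1, so base 12 is a Miller–Rabin witness that 407 is composite.

155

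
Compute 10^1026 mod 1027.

10^1 ≡ 10 (mod 1027)
10^2 ≡ 10^2 = 100 ≡ 100 (mod 1027)
10^4 ≡ 100^2 = 10000 ≡ 757 (mod 1027)
10^8 ≡ 757^2 = 573049 ≡ 1010 (mod 1027)
10^16 ≡ 1010^2 = 1020100 ≡ 289 (mod 1027)
10^32 ≡ 289^2 = 83521 ≡ 334 (mod 1027)
10^64 ≡ 334^2 = 111556 ≡ 640 (mod 1027)
10^128 ≡ 640^2 = 409600 ≡ 854 (mod 1027)
10^256 ≡ 854^2 = 729316 ≡ 146 (mod 1027)
10^512 ≡ 146^2 = 21316 ≡ 776 (mod 1027)
10^1024 ≡ 776^2 = 602176 ≡ 354 (mod 1027)
1026 = 1024 + 2 in binary powers of 2.
So 10^1026 ≡ 354 · 100 ≡ 482 (mod 1027).
Since 482 ≠ 1, base 10 is a Fermat witness: 1027 is composite.

482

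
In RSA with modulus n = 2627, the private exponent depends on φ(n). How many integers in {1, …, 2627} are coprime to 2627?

2520

Factor: 2627 = 37 · 71.
φ(2627) = (37−1) · (71−1) = 36 · 70 = 2520.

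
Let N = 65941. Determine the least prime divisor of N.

65941 is odd.
Digit sum 25, not divisible by 3.
Ends in 1: not divisible by 5.
7: 65941 = 7·9420 + 1
11: 65941 = 11·5994 + 7
13: 65941 = 13·5072 + 5
17: 65941 = 17·3878 + 15
19: 65941 = 19·3470 + 11
23: 65941 = 23·2867

23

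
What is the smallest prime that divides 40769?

59

40769 is odd.
Digit sum 26, not divisible by 3.
Ends in 9: not divisible by 5.
7: 40769 = 7·5824 + 1
11: 40769 = 11·3706 + 3
13: 40769 = 13·3136 + 1
17: 40769 = 17·2398 + 3
19: 40769 = 19·2145 + 14
23: 40769 = 23·1772 + 13
29: 40769 = 29·1405 + 24
31: 40769 = 31·1315 + 4
37: 40769 = 37·1101 + 32
41: 40769 = 41·994 + 15
43: 40769 = 43·948 + 5
47: 40769 = 47·867 + 20
53: 40769 = 53·769 + 12
59: 40769 = 59·691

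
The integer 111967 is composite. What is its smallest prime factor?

111967 is odd.
Digit sum 25, not divisible by 3.
Ends in 7: not divisible by 5.
7: 111967 = 7·15995 + 2
11: 111967 = 11·10178 + 9
13: 111967 = 13·8612 + 11
17: 111967 = 17·6586 + 5
19: 111967 = 19·5893

19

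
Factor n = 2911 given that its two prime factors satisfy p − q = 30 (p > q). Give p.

71

Since p = q + 30, we have 2911 = q(q + 30), so q² + 30q − 2911 = 0.
Discriminant: 30² + 4·2911 = 900 + 11644 = 12544; √12544 = 112.
q = (−30 + 112)/2 = 41, and p = q + 30 = 71.
Check: 41 · 71 = 2911.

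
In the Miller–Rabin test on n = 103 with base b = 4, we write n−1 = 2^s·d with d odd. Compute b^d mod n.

1

103 − 1 = 102 = 2^1 · 51, so d = 51.
4^1 ≡ 4 (mod 103)
4^2 ≡ 4^2 = 16 ≡ 16 (mod 103)
4^4 ≡ 16^2 = 256 ≡ 50 (mod 103)
4^8 ≡ 50^2 = 2500 ≡ 28 (mod 103)
4^16 ≡ 28^2 = 784 ≡ 63 (mod 103)
4^32 ≡ 63^2 = 3969 ≡ 55 (mod 103)
51 = 32 + 16 + 2 + 1 in binary powers of 2.
So 4^51 ≡ 55 · 63 · 16 · 4 ≡ 1 (mod 103).
Since 4^d ≡ 1 (mod 103), base 4 does not prove 103 composite.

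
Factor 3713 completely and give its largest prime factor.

79

3713 = 47 · 79
79 is prime.
So 3713 = 47 · 79; the largest prime factor is 79.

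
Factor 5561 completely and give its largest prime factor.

83

5561 = 67 · 83
83 is prime.
So 5561 = 67 · 83; the largest prime factor is 83.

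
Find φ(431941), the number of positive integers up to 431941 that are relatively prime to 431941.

Factor: 431941 = 61 · 73 · 97.
φ(431941) = (61−1) · (73−1) · (97−1) = 60 · 72 · 96 = 414720.

414720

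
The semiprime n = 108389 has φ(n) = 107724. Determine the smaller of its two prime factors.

φ(n) = (p−1)(q−1) = n − (p+q) + 1, so p + q = 108389 − 107724 + 1 = 666.
p and q are the roots of t² − 666t + 108389 = 0.
Discriminant: 666² − 4·108389 = 443556 − 433556 = 10000; √10000 = 100.
q = (666 − 100)/2 = 283, p = (666 + 100)/2 = 383.
Check: 283 · 383 = 108389.

283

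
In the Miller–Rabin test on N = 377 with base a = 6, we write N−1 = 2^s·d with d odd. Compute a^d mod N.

377 − 1 = 376 = 2^3 · 47, so d = 47.
6^1 ≡ 6 (mod 377)
6^2 ≡ 6^2 = 36 ≡ 36 (mod 377)
6^4 ≡ 36^2 = 1296 ≡ 165 (mod 377)
6^8 ≡ 165^2 = 27225 ≡ 81 (mod 377)
6^16 ≡ 81^2 = 6561 ≡ 152 (mod 377)
6^32 ≡ 152^2 = 23104 ≡ 107 (mod 377)
47 = 32 + 8 + 4 + 2 + 1 in binary powers of 2.
So 6^47 ≡ 107 · 81 · 165 · 36 · 6 ≡ 323 (mod 377).
Squaring chain: 323 → 277 → 198; never reaches −1, so base 6 is a Miller–Rabin witness that 377 is composite.

323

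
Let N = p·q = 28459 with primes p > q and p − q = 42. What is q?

Since p = q + 42, we have 28459 = q(q + 42), so q² + 42q − 28459 = 0.
Discriminant: 42² + 4·28459 = 1764 + 113836 = 115600; √115600 = 340.
q = (−42 + 340)/2 = 149, and p = q + 42 = 191.
Check: 149 · 191 = 28459.

149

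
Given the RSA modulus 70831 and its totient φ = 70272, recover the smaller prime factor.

193

φ(n) = (p−1)(q−1) = n − (p+q) + 1, so p + q = 70831 − 70272 + 1 = 560.
p and q are the roots of t² − 560t + 70831 = 0.
Discriminant: 560² − 4·70831 = 313600 − 283324 = 30276; √30276 = 174.
q = (560 − 174)/2 = 193, p = (560 + 174)/2 = 367.
Check: 193 · 367 = 70831.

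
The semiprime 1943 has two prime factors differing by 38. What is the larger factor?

Since p = q + 38, we have 1943 = q(q + 38), so q² + 38q − 1943 = 0.
Discriminant: 38² + 4·1943 = 1444 + 7772 = 9216; √9216 = 96.
q = (−38 + 96)/2 = 29, and p = q + 38 = 67.
Check: 29 · 67 = 1943.

67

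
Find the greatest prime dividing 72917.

72917 = 13 · 5609
5609 = 71 · 79
79 is prime.
So 72917 = 13 · 71 · 79; the largest prime factor is 79.

79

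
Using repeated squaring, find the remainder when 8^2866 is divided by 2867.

8^1 ≡ 8 (mod 2867)
8^2 ≡ 8^2 = 64 ≡ 64 (mod 2867)
8^4 ≡ 64^2 = 4096 ≡ 1229 (mod 2867)
8^8 ≡ 1229^2 = 1510441 ≡ 2399 (mod 2867)
8^16 ≡ 2399^2 = 5755201 ≡ 1132 (mod 2867)
8^32 ≡ 1132^2 = 1281424 ≡ 2742 (mod 2867)
8^64 ≡ 2742^2 = 7518564 ≡ 1290 (mod 2867)
8^128 ≡ 1290^2 = 1664100 ≡ 1240 (mod 2867)
8^256 ≡ 1240^2 = 1537600 ≡ 888 (mod 2867)
8^512 ≡ 888^2 = 788544 ≡ 119 (mod 2867)
8^1024 ≡ 119^2 = 14161 ≡ 2693 (mod 2867)
8^2048 ≡ 2693^2 = 7252249 ≡ 1606 (mod 2867)
2866 = 2048 + 512 + 256 + 32 + 16 + 2 in binary powers of 2.
So 8^2866 ≡ 1606 · 119 · 888 · 2742 · 1132 · 64 ≡ 332 (mod 2867).
Since 332 ≠ 1, base 8 is a Fermat witness: 2867 is composite.

332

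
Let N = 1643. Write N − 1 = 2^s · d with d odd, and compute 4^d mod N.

779

1643 − 1 = 1642 = 2^1 · 821, so d = 821.
4^1 ≡ 4 (mod 1643)
4^2 ≡ 4^2 = 16 ≡ 16 (mod 1643)
4^4 ≡ 16^2 = 256 ≡ 256 (mod 1643)
4^8 ≡ 256^2 = 65536 ≡ 1459 (mod 1643)
4^16 ≡ 1459^2 = 2128681 ≡ 996 (mod 1643)
4^32 ≡ 996^2 = 992016 ≡ 1287 (mod 1643)
4^64 ≡ 1287^2 = 1656369 ≡ 225 (mod 1643)
4^128 ≡ 225^2 = 50625 ≡ 1335 (mod 1643)
4^256 ≡ 1335^2 = 1782225 ≡ 1213 (mod 1643)
4^512 ≡ 1213^2 = 1471369 ≡ 884 (mod 1643)
821 = 512 + 256 + 32 + 16 + 4 + 1 in binary powers of 2.
So 4^821 ≡ 884 · 1213 · 1287 · 996 · 256 · 4 ≡ 779 (mod 1643).
Squaring chain: 779; never reaches −1, so base 4 is a Miller–Rabin witness that 1643 is composite.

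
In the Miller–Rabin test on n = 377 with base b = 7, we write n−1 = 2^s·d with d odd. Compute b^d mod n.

377 − 1 = 376 = 2^3 · 47, so d = 47.
7^1 ≡ 7 (mod 377)
7^2 ≡ 7^2 = 49 ≡ 49 (mod 377)
7^4 ≡ 49^2 = 2401 ≡ 139 (mod 377)
7^8 ≡ 139^2 = 19321 ≡ 94 (mod 377)
7^16 ≡ 94^2 = 8836 ≡ 165 (mod 377)
7^32 ≡ 165^2 = 27225 ≡ 81 (mod 377)
47 = 32 + 8 + 4 + 2 + 1 in binary powers of 2.
So 7^47 ≡ 81 · 94 · 139 · 49 · 7 ≡ 132 (mod 377).
Squaring chain: 132 → 82 → 315; never reaches −1, so base 7 is a Miller–Rabin witness that 377 is composite.

132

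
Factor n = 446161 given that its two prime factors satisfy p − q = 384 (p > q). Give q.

503

Since p = q + 384, we have 446161 = q(q + 384), so q² + 384q − 446161 = 0.
Discriminant: 384² + 4·446161 = 147456 + 1784644 = 1932100; √1932100 = 1390.
q = (−384 + 1390)/2 = 503, and p = q + 384 = 887.
Check: 503 · 887 = 446161.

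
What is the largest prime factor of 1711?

59

1711 = 29 · 59
59 is prime.
So 1711 = 29 · 59; the largest prime factor is 59.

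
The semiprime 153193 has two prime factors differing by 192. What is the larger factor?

Since p = q + 192, we have 153193 = q(q + 192), so q² + 192q − 153193 = 0.
Discriminant: 192² + 4·153193 = 36864 + 612772 = 649636; √649636 = 806.
q = (−192 + 806)/2 = 307, and p = q + 192 = 499.
Check: 307 · 499 = 153193.

499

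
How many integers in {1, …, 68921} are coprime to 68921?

67240

Factor: 68921 = 41^3.
φ(68921) = 41^2·(41−1) = 67240.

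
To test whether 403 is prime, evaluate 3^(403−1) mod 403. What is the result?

3^1 ≡ 3 (mod 403)
3^2 ≡ 3^2 = 9 ≡ 9 (mod 403)
3^4 ≡ 9^2 = 81 ≡ 81 (mod 403)
3^8 ≡ 81^2 = 6561 ≡ 113 (mod 403)
3^16 ≡ 113^2 = 12769 ≡ 276 (mod 403)
3^32 ≡ 276^2 = 76176 ≡ 9 (mod 403)
3^64 ≡ 9^2 = 81 ≡ 81 (mod 403)
3^128 ≡ 81^2 = 6561 ≡ 113 (mod 403)
3^256 ≡ 113^2 = 12769 ≡ 276 (mod 403)
402 = 256 + 128 + 16 + 2 in binary powers of 2.
So 3^402 ≡ 276 · 113 · 276 · 9 ≡ 287 (mod 403).
Since 287 ≠ 1, base 3 is a Fermat witness: 403 is composite.

287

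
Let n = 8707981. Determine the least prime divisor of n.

97

8707981 is odd.
Digit sum 40, not divisible by 3.
Ends in 1: not divisible by 5.
7: 8707981 = 7·1243997 + 2
11: 8707981 = 11·791634 + 7
13: 8707981 = 13·669844 + 9
17: 8707981 = 17·512234 + 3
19: 8707981 = 19·458314 + 15
23: 8707981 = 23·378607 + 20
29: 8707981 = 29·300275 + 6
31: 8707981 = 31·280902 + 19
37: 8707981 = 37·235350 + 31
41: 8707981 = 41·212389 + 32
43: 8707981 = 43·202511 + 8
47: 8707981 = 47·185276 + 9
53: 8707981 = 53·164301 + 28
59: 8707981 = 59·147592 + 53
61: 8707981 = 61·142753 + 48
67: 8707981 = 67·129969 + 58
71: 8707981 = 71·122647 + 44
73: 8707981 = 73·119287 + 30
79: 8707981 = 79·110227 + 48
83: 8707981 = 83·104915 + 36
89: 8707981 = 89·97842 + 43
97: 8707981 = 97·89773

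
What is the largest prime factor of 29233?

41

29233 = 23 · 1271
1271 = 31 · 41
41 is prime.
So 29233 = 23 · 31 · 41; the largest prime factor is 41.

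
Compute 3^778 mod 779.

214

3^1 ≡ 3 (mod 779)
3^2 ≡ 3^2 = 9 ≡ 9 (mod 779)
3^4 ≡ 9^2 = 81 ≡ 81 (mod 779)
3^8 ≡ 81^2 = 6561 ≡ 329 (mod 779)
3^16 ≡ 329^2 = 108241 ≡ 739 (mod 779)
3^32 ≡ 739^2 = 546121 ≡ 42 (mod 779)
3^64 ≡ 42^2 = 1764 ≡ 206 (mod 779)
3^128 ≡ 206^2 = 42436 ≡ 370 (mod 779)
3^256 ≡ 370^2 = 136900 ≡ 575 (mod 779)
3^512 ≡ 575^2 = 330625 ≡ 329 (mod 779)
778 = 512 + 256 + 8 + 2 in binary powers of 2.
So 3^778 ≡ 329 · 575 · 329 · 9 ≡ 214 (mod 779).
Since 214 ≠ 1, base 3 is a Fermat witness: 779 is composite.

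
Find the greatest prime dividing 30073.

61

30073 = 17 · 1769
1769 = 29 · 61
61 is prime.
So 30073 = 17 · 29 · 61; the largest prime factor is 61.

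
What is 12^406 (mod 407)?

12

12^1 ≡ 12 (mod 407)
12^2 ≡ 12^2 = 144 ≡ 144 (mod 407)
12^4 ≡ 144^2 = 20736 ≡ 386 (mod 407)
12^8 ≡ 386^2 = 148996 ≡ 34 (mod 407)
12^16 ≡ 34^2 = 1156 ≡ 342 (mod 407)
12^32 ≡ 342^2 = 116964 ≡ 155 (mod 407)
12^64 ≡ 155^2 = 24025 ≡ 12 (mod 407)
12^128 ≡ 12^2 = 144 ≡ 144 (mod 407)
12^256 ≡ 144^2 = 20736 ≡ 386 (mod 407)
406 = 256 + 128 + 16 + 4 + 2 in binary powers of 2.
So 12^406 ≡ 386 · 144 · 342 · 386 · 144 ≡ 12 (mod 407).
Since 12 ≠ 1, base 12 is a Fermat witness: 407 is composite.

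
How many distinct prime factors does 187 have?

187 = 11 · 17
187 = 11 · 17, which has 2 distinct prime factors.

2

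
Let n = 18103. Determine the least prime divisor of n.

43

18103 is odd.
Digit sum 13, not divisible by 3.
Ends in 3: not divisible by 5.
7: 18103 = 7·2586 + 1
11: 18103 = 11·1645 + 8
13: 18103 = 13·1392 + 7
17: 18103 = 17·1064 + 15
19: 18103 = 19·952 + 15
23: 18103 = 23·787 + 2
29: 18103 = 29·624 + 7
31: 18103 = 31·583 + 30
37: 18103 = 37·489 + 10
41: 18103 = 41·441 + 22
43: 18103 = 43·421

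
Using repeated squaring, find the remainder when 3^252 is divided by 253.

3^1 ≡ 3 (mod 253)
3^2 ≡ 3^2 = 9 ≡ 9 (mod 253)
3^4 ≡ 9^2 = 81 ≡ 81 (mod 253)
3^8 ≡ 81^2 = 6561 ≡ 236 (mod 253)
3^16 ≡ 236^2 = 55696 ≡ 36 (mod 253)
3^32 ≡ 36^2 = 1296 ≡ 31 (mod 253)
3^64 ≡ 31^2 = 961 ≡ 202 (mod 253)
3^128 ≡ 202^2 = 40804 ≡ 71 (mod 253)
252 = 128 + 64 + 32 + 16 + 8 + 4 in binary powers of 2.
So 3^252 ≡ 71 · 202 · 31 · 36 · 236 · 81 ≡ 31 (mod 253).
Since 31 ≠ 1, base 3 is a Fermat witness: 253 is composite.

31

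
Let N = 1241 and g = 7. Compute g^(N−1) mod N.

7^1 ≡ 7 (mod 1241)
7^2 ≡ 7^2 = 49 ≡ 49 (mod 1241)
7^4 ≡ 49^2 = 2401 ≡ 1160 (mod 1241)
7^8 ≡ 1160^2 = 1345600 ≡ 356 (mod 1241)
7^16 ≡ 356^2 = 126736 ≡ 154 (mod 1241)
7^32 ≡ 154^2 = 23716 ≡ 137 (mod 1241)
7^64 ≡ 137^2 = 18769 ≡ 154 (mod 1241)
7^128 ≡ 154^2 = 23716 ≡ 137 (mod 1241)
7^256 ≡ 137^2 = 18769 ≡ 154 (mod 1241)
7^512 ≡ 154^2 = 23716 ≡ 137 (mod 1241)
7^1024 ≡ 137^2 = 18769 ≡ 154 (mod 1241)
1240 = 1024 + 128 + 64 + 16 + 8 in binary powers of 2.
So 7^1240 ≡ 154 · 137 · 154 · 154 · 356 ≡ 373 (mod 1241).
Since 373 ≠ 1, base 7 is a Fermat witness: 1241 is composite.

373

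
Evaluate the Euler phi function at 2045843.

Factor: 2045843 = 89 · 127 · 181.
φ(2045843) = (89−1) · (127−1) · (181−1) = 88 · 126 · 180 = 1995840.

1995840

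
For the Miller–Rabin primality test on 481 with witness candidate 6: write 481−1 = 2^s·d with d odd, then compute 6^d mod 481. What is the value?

216

481 − 1 = 480 = 2^5 · 15, so d = 15.
6^1 ≡ 6 (mod 481)
6^2 ≡ 6^2 = 36 ≡ 36 (mod 481)
6^4 ≡ 36^2 = 1296 ≡ 334 (mod 481)
6^8 ≡ 334^2 = 111556 ≡ 445 (mod 481)
15 = 8 + 4 + 2 + 1 in binary powers of 2.
So 6^15 ≡ 445 · 334 · 36 · 6 ≡ 216 (mod 481).
Squaring chain: 216 → 480 → 1 → 1 → 1; reaches −1, so base 6 does not prove 481 composite.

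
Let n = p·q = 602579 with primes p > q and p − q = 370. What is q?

613

Since p = q + 370, we have 602579 = q(q + 370), so q² + 370q − 602579 = 0.
Discriminant: 370² + 4·602579 = 136900 + 2410316 = 2547216; √2547216 = 1596.
q = (−370 + 1596)/2 = 613, and p = q + 370 = 983.
Check: 613 · 983 = 602579.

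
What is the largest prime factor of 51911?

61

51911 = 23 · 2257
2257 = 37 · 61
61 is prime.
So 51911 = 23 · 37 · 61; the largest prime factor is 61.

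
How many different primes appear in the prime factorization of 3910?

3910 = 2 · 1955
1955 = 5 · 391
391 = 17 · 23
3910 = 2 · 5 · 17 · 23, which has 4 distinct prime factors.

4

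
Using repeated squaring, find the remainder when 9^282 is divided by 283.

1

9^1 ≡ 9 (mod 283)
9^2 ≡ 9^2 = 81 ≡ 81 (mod 283)
9^4 ≡ 81^2 = 6561 ≡ 52 (mod 283)
9^8 ≡ 52^2 = 2704 ≡ 157 (mod 283)
9^16 ≡ 157^2 = 24649 ≡ 28 (mod 283)
9^32 ≡ 28^2 = 784 ≡ 218 (mod 283)
9^64 ≡ 218^2 = 47524 ≡ 263 (mod 283)
9^128 ≡ 263^2 = 69169 ≡ 117 (mod 283)
9^256 ≡ 117^2 = 13689 ≡ 105 (mod 283)
282 = 256 + 16 + 8 + 2 in binary powers of 2.
So 9^282 ≡ 105 · 28 · 157 · 81 ≡ 1 (mod 283).
Since the result is 1, base 9 gives no evidence that 283 is composite.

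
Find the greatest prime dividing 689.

53

689 = 13 · 53
53 is prime.
So 689 = 13 · 53; the largest prime factor is 53.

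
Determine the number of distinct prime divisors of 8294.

4

8294 = 2 · 4147
4147 = 11 · 377
377 = 13 · 29
8294 = 2 · 11 · 13 · 29, which has 4 distinct prime factors.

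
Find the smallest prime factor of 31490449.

31490449 is odd.
Digit sum 34, not divisible by 3.
Ends in 9: not divisible by 5.
7: 31490449 = 7·4498635 + 4
11: 31490449 = 11·2862768 + 1
13: 31490449 = 13·2422342 + 3
17: 31490449 = 17·1852379 + 6
19: 31490449 = 19·1657392 + 1
23: 31490449 = 23·1369149 + 22
29: 31490449 = 29·1085877 + 16
31: 31490449 = 31·1015820 + 29
37: 31490449 = 37·851093 + 8
41: 31490449 = 41·768059 + 30
43: 31490449 = 43·732336 + 1
47: 31490449 = 47·670009 + 26
53: 31490449 = 53·594159 + 22
59: 31490449 = 59·533736 + 25
61: 31490449 = 61·516236 + 53
67: 31490449 = 67·470006 + 47
71: 31490449 = 71·443527 + 32
73: 31490449 = 73·431376 + 1
79: 31490449 = 79·398613 + 22
83: 31490449 = 83·379403

83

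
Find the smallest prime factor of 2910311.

31

2910311 is odd.
Digit sum 17, not divisible by 3.
Ends in 1: not divisible by 5.
7: 2910311 = 7·415758 + 5
11: 2910311 = 11·264573 + 8
13: 2910311 = 13·223870 + 1
17: 2910311 = 17·171194 + 13
19: 2910311 = 19·153174 + 5
23: 2910311 = 23·126535 + 6
29: 2910311 = 29·100355 + 16
31: 2910311 = 31·93881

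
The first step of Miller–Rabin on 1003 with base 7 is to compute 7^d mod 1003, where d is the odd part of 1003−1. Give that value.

1003 − 1 = 1002 = 2^1 · 501, so d = 501.
7^1 ≡ 7 (mod 1003)
7^2 ≡ 7^2 = 49 ≡ 49 (mod 1003)
7^4 ≡ 49^2 = 2401 ≡ 395 (mod 1003)
7^8 ≡ 395^2 = 156025 ≡ 560 (mod 1003)
7^16 ≡ 560^2 = 313600 ≡ 664 (mod 1003)
7^32 ≡ 664^2 = 440896 ≡ 579 (mod 1003)
7^64 ≡ 579^2 = 335241 ≡ 239 (mod 1003)
7^128 ≡ 239^2 = 57121 ≡ 953 (mod 1003)
7^256 ≡ 953^2 = 908209 ≡ 494 (mod 1003)
501 = 256 + 128 + 64 + 32 + 16 + 4 + 1 in binary powers of 2.
So 7^501 ≡ 494 · 953 · 239 · 579 · 664 · 395 · 7 ≡ 147 (mod 1003).
Squaring chain: 147; never reaches −1, so base 7 is a Miller–Rabin witness that 1003 is composite.

147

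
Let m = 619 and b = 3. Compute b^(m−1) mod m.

3^1 ≡ 3 (mod 619)
3^2 ≡ 3^2 = 9 ≡ 9 (mod 619)
3^4 ≡ 9^2 = 81 ≡ 81 (mod 619)
3^8 ≡ 81^2 = 6561 ≡ 371 (mod 619)
3^16 ≡ 371^2 = 137641 ≡ 223 (mod 619)
3^32 ≡ 223^2 = 49729 ≡ 209 (mod 619)
3^64 ≡ 209^2 = 43681 ≡ 351 (mod 619)
3^128 ≡ 351^2 = 123201 ≡ 20 (mod 619)
3^256 ≡ 20^2 = 400 ≡ 400 (mod 619)
3^512 ≡ 400^2 = 160000 ≡ 298 (mod 619)
618 = 512 + 64 + 32 + 8 + 2 in binary powers of 2.
So 3^618 ≡ 298 · 351 · 209 · 371 · 9 ≡ 1 (mod 619).
Since the result is 1, base 3 gives no evidence that 619 is composite.

1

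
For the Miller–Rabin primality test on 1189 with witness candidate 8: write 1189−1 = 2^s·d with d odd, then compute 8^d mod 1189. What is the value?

1189 − 1 = 1188 = 2^2 · 297, so d = 297.
8^1 ≡ 8 (mod 1189)
8^2 ≡ 8^2 = 64 ≡ 64 (mod 1189)
8^4 ≡ 64^2 = 4096 ≡ 529 (mod 1189)
8^8 ≡ 529^2 = 279841 ≡ 426 (mod 1189)
8^16 ≡ 426^2 = 181476 ≡ 748 (mod 1189)
8^32 ≡ 748^2 = 559504 ≡ 674 (mod 1189)
8^64 ≡ 674^2 = 454276 ≡ 78 (mod 1189)
8^128 ≡ 78^2 = 6084 ≡ 139 (mod 1189)
8^256 ≡ 139^2 = 19321 ≡ 297 (mod 1189)
297 = 256 + 32 + 8 + 1 in binary powers of 2.
So 8^297 ≡ 297 · 674 · 426 · 8 ≡ 39 (mod 1189).
Squaring chain: 39 → 332; never reaches −1, so base 8 is a Miller–Rabin witness that 1189 is composite.

39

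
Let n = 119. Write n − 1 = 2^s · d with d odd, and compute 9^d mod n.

32

119 − 1 = 118 = 2^1 · 59, so d = 59.
9^1 ≡ 9 (mod 119)
9^2 ≡ 9^2 = 81 ≡ 81 (mod 119)
9^4 ≡ 81^2 = 6561 ≡ 16 (mod 119)
9^8 ≡ 16^2 = 256 ≡ 18 (mod 119)
9^16 ≡ 18^2 = 324 ≡ 86 (mod 119)
9^32 ≡ 86^2 = 7396 ≡ 18 (mod 119)
59 = 32 + 16 + 8 + 2 + 1 in binary powers of 2.
So 9^59 ≡ 18 · 86 · 18 · 81 · 9 ≡ 32 (mod 119).
Squaring chain: 32; never reaches −1, so base 9 is a Miller–Rabin witness that 119 is composite.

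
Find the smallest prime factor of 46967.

67

46967 is odd.
Digit sum 32, not divisible by 3.
Ends in 7: not divisible by 5.
7: 46967 = 7·6709 + 4
11: 46967 = 11·4269 + 8
13: 46967 = 13·3612 + 11
17: 46967 = 17·2762 + 13
19: 46967 = 19·2471 + 18
23: 46967 = 23·2042 + 1
29: 46967 = 29·1619 + 16
31: 46967 = 31·1515 + 2
37: 46967 = 37·1269 + 14
41: 46967 = 41·1145 + 22
43: 46967 = 43·1092 + 11
47: 46967 = 47·999 + 14
53: 46967 = 53·886 + 9
59: 46967 = 59·796 + 3
61: 46967 = 61·769 + 58
67: 46967 = 67·701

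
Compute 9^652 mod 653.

1

9^1 ≡ 9 (mod 653)
9^2 ≡ 9^2 = 81 ≡ 81 (mod 653)
9^4 ≡ 81^2 = 6561 ≡ 31 (mod 653)
9^8 ≡ 31^2 = 961 ≡ 308 (mod 653)
9^16 ≡ 308^2 = 94864 ≡ 179 (mod 653)
9^32 ≡ 179^2 = 32041 ≡ 44 (mod 653)
9^64 ≡ 44^2 = 1936 ≡ 630 (mod 653)
9^128 ≡ 630^2 = 396900 ≡ 529 (mod 653)
9^256 ≡ 529^2 = 279841 ≡ 357 (mod 653)
9^512 ≡ 357^2 = 127449 ≡ 114 (mod 653)
652 = 512 + 128 + 8 + 4 in binary powers of 2.
So 9^652 ≡ 114 · 529 · 308 · 31 ≡ 1 (mod 653).
Since the result is 1, base 9 gives no evidence that 653 is composite.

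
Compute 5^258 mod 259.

5^1 ≡ 5 (mod 259)
5^2 ≡ 5^2 = 25 ≡ 25 (mod 259)
5^4 ≡ 25^2 = 625 ≡ 107 (mod 259)
5^8 ≡ 107^2 = 11449 ≡ 53 (mod 259)
5^16 ≡ 53^2 = 2809 ≡ 219 (mod 259)
5^32 ≡ 219^2 = 47961 ≡ 46 (mod 259)
5^64 ≡ 46^2 = 2116 ≡ 44 (mod 259)
5^128 ≡ 44^2 = 1936 ≡ 123 (mod 259)
5^256 ≡ 123^2 = 15129 ≡ 107 (mod 259)
258 = 256 + 2 in binary powers of 2.
So 5^258 ≡ 107 · 25 ≡ 85 (mod 259).
Since 85 ≠ 1, base 5 is a Fermat witness: 259 is composite.

85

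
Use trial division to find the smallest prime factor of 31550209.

31550209 is odd.
Digit sum 25, not divisible by 3.
Ends in 9: not divisible by 5.
7: 31550209 = 7·4507172 + 5
11: 31550209 = 11·2868200 + 9
13: 31550209 = 13·2426939 + 2
17: 31550209 = 17·1855894 + 11
19: 31550209 = 19·1660537 + 6
23: 31550209 = 23·1371748 + 5
29: 31550209 = 29·1087938 + 7
31: 31550209 = 31·1017748 + 21
37: 31550209 = 37·852708 + 13
41: 31550209 = 41·769517 + 12
43: 31550209 = 43·733725 + 34
47: 31550209 = 47·671281 + 2
53: 31550209 = 53·595286 + 51
59: 31550209 = 59·534749 + 18
61: 31550209 = 61·517216 + 33
67: 31550209 = 67·470898 + 43
71: 31550209 = 71·444369 + 10
73: 31550209 = 73·432194 + 47
79: 31550209 = 79·399369 + 58
83: 31550209 = 83·380123

83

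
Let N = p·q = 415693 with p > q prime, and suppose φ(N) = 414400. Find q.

φ(n) = (p−1)(q−1) = n − (p+q) + 1, so p + q = 415693 − 414400 + 1 = 1294.
p and q are the roots of t² − 1294t + 415693 = 0.
Discriminant: 1294² − 4·415693 = 1674436 − 1662772 = 11664; √11664 = 108.
q = (1294 − 108)/2 = 593, p = (1294 + 108)/2 = 701.
Check: 593 · 701 = 415693.

593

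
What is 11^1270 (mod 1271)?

11^1 ≡ 11 (mod 1271)
11^2 ≡ 11^2 = 121 ≡ 121 (mod 1271)
11^4 ≡ 121^2 = 14641 ≡ 660 (mod 1271)
11^8 ≡ 660^2 = 435600 ≡ 918 (mod 1271)
11^16 ≡ 918^2 = 842724 ≡ 51 (mod 1271)
11^32 ≡ 51^2 = 2601 ≡ 59 (mod 1271)
11^64 ≡ 59^2 = 3481 ≡ 939 (mod 1271)
11^128 ≡ 939^2 = 881721 ≡ 918 (mod 1271)
11^256 ≡ 918^2 = 842724 ≡ 51 (mod 1271)
11^512 ≡ 51^2 = 2601 ≡ 59 (mod 1271)
11^1024 ≡ 59^2 = 3481 ≡ 939 (mod 1271)
1270 = 1024 + 128 + 64 + 32 + 16 + 4 + 2 in binary powers of 2.
So 11^1270 ≡ 939 · 918 · 939 · 59 · 51 · 660 · 121 ≡ 811 (mod 1271).
Since 811 ≠ 1, base 11 is a Fermat witness: 1271 is composite.

811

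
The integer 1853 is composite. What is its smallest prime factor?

17

1853 is odd.
Digit sum 17, not divisible by 3.
Ends in 3: not divisible by 5.
7: 1853 = 7·264 + 5
11: 1853 = 11·168 + 5
13: 1853 = 13·142 + 7
17: 1853 = 17·109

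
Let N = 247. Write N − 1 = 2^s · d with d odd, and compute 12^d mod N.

247 − 1 = 246 = 2^1 · 123, so d = 123.
12^1 ≡ 12 (mod 247)
12^2 ≡ 12^2 = 144 ≡ 144 (mod 247)
12^4 ≡ 144^2 = 20736 ≡ 235 (mod 247)
12^8 ≡ 235^2 = 55225 ≡ 144 (mod 247)
12^16 ≡ 144^2 = 20736 ≡ 235 (mod 247)
12^32 ≡ 235^2 = 55225 ≡ 144 (mod 247)
12^64 ≡ 144^2 = 20736 ≡ 235 (mod 247)
123 = 64 + 32 + 16 + 8 + 2 + 1 in binary powers of 2.
So 12^123 ≡ 235 · 144 · 235 · 144 · 144 · 12 ≡ 246 (mod 247).
Since 12^d ≡ 246 (mod 247), base 12 does not prove 247 composite.

246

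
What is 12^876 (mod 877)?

1

12^1 ≡ 12 (mod 877)
12^2 ≡ 12^2 = 144 ≡ 144 (mod 877)
12^4 ≡ 144^2 = 20736 ≡ 565 (mod 877)
12^8 ≡ 565^2 = 319225 ≡ 874 (mod 877)
12^16 ≡ 874^2 = 763876 ≡ 9 (mod 877)
12^32 ≡ 9^2 = 81 ≡ 81 (mod 877)
12^64 ≡ 81^2 = 6561 ≡ 422 (mod 877)
12^128 ≡ 422^2 = 178084 ≡ 53 (mod 877)
12^256 ≡ 53^2 = 2809 ≡ 178 (mod 877)
12^512 ≡ 178^2 = 31684 ≡ 112 (mod 877)
876 = 512 + 256 + 64 + 32 + 8 + 4 in binary powers of 2.
So 12^876 ≡ 112 · 178 · 422 · 81 · 874 · 565 ≡ 1 (mod 877).
Since the result is 1, base 12 gives no evidence that 877 is composite.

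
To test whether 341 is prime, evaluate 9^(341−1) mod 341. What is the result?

9^1 ≡ 9 (mod 341)
9^2 ≡ 9^2 = 81 ≡ 81 (mod 341)
9^4 ≡ 81^2 = 6561 ≡ 82 (mod 341)
9^8 ≡ 82^2 = 6724 ≡ 245 (mod 341)
9^16 ≡ 245^2 = 60025 ≡ 9 (mod 341)
9^32 ≡ 9^2 = 81 ≡ 81 (mod 341)
9^64 ≡ 81^2 = 6561 ≡ 82 (mod 341)
9^128 ≡ 82^2 = 6724 ≡ 245 (mod 341)
9^256 ≡ 245^2 = 60025 ≡ 9 (mod 341)
340 = 256 + 64 + 16 + 4 in binary powers of 2.
So 9^340 ≡ 9 · 82 · 9 · 82 ≡ 67 (mod 341).
Since 67 ≠ 1, base 9 is a Fermat witness: 341 is composite.

67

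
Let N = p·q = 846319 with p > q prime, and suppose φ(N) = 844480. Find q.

911

φ(n) = (p−1)(q−1) = n − (p+q) + 1, so p + q = 846319 − 844480 + 1 = 1840.
p and q are the roots of t² − 1840t + 846319 = 0.
Discriminant: 1840² − 4·846319 = 3385600 − 3385276 = 324; √324 = 18.
q = (1840 − 18)/2 = 911, p = (1840 + 18)/2 = 929.
Check: 911 · 929 = 846319.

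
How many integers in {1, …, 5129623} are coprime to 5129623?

5040288

Factor: 5129623 = 149 · 173 · 199.
φ(5129623) = (149−1) · (173−1) · (199−1) = 148 · 172 · 198 = 5040288.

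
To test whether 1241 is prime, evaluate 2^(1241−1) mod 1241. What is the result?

1004

2^1 ≡ 2 (mod 1241)
2^2 ≡ 2^2 = 4 ≡ 4 (mod 1241)
2^4 ≡ 4^2 = 16 ≡ 16 (mod 1241)
2^8 ≡ 16^2 = 256 ≡ 256 (mod 1241)
2^16 ≡ 256^2 = 65536 ≡ 1004 (mod 1241)
2^32 ≡ 1004^2 = 1008016 ≡ 324 (mod 1241)
2^64 ≡ 324^2 = 104976 ≡ 732 (mod 1241)
2^128 ≡ 732^2 = 535824 ≡ 953 (mod 1241)
2^256 ≡ 953^2 = 908209 ≡ 1038 (mod 1241)
2^512 ≡ 1038^2 = 1077444 ≡ 256 (mod 1241)
2^1024 ≡ 256^2 = 65536 ≡ 1004 (mod 1241)
1240 = 1024 + 128 + 64 + 16 + 8 in binary powers of 2.
So 2^1240 ≡ 1004 · 953 · 732 · 1004 · 256 ≡ 1004 (mod 1241).
Since 1004 ≠ 1, base 2 is a Fermat witness: 1241 is composite.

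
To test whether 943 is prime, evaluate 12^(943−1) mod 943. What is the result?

12^1 ≡ 12 (mod 943)
12^2 ≡ 12^2 = 144 ≡ 144 (mod 943)
12^4 ≡ 144^2 = 20736 ≡ 933 (mod 943)
12^8 ≡ 933^2 = 870489 ≡ 100 (mod 943)
12^16 ≡ 100^2 = 10000 ≡ 570 (mod 943)
12^32 ≡ 570^2 = 324900 ≡ 508 (mod 943)
12^64 ≡ 508^2 = 258064 ≡ 625 (mod 943)
12^128 ≡ 625^2 = 390625 ≡ 223 (mod 943)
12^256 ≡ 223^2 = 49729 ≡ 693 (mod 943)
12^512 ≡ 693^2 = 480249 ≡ 262 (mod 943)
942 = 512 + 256 + 128 + 32 + 8 + 4 + 2 in binary powers of 2.
So 12^942 ≡ 262 · 693 · 223 · 508 · 100 · 933 · 144 ≡ 430 (mod 943).
Since 430 ≠ 1, base 12 is a Fermat witness: 943 is composite.

430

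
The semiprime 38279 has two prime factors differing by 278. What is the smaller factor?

Since p = q + 278, we have 38279 = q(q + 278), so q² + 278q − 38279 = 0.
Discriminant: 278² + 4·38279 = 77284 + 153116 = 230400; √230400 = 480.
q = (−278 + 480)/2 = 101, and p = q + 278 = 379.
Check: 101 · 379 = 38279.

101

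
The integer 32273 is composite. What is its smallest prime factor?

32273 is odd.
Digit sum 17, not divisible by 3.
Ends in 3: not divisible by 5.
7: 32273 = 7·4610 + 3
11: 32273 = 11·2933 + 10
13: 32273 = 13·2482 + 7
17: 32273 = 17·1898 + 7
19: 32273 = 19·1698 + 11
23: 32273 = 23·1403 + 4
29: 32273 = 29·1112 + 25
31: 32273 = 31·1041 + 2
37: 32273 = 37·872 + 9
41: 32273 = 41·787 + 6
43: 32273 = 43·750 + 23
47: 32273 = 47·686 + 31
53: 32273 = 53·608 + 49
59: 32273 = 59·547

59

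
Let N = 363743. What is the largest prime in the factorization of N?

363743 = 61 · 5963
5963 = 67 · 89
89 is prime.
So 363743 = 61 · 67 · 89; the largest prime factor is 89.

89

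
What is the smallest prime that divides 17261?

17261 is odd.
Digit sum 17, not divisible by 3.
Ends in 1: not divisible by 5.
7: 17261 = 7·2465 + 6
11: 17261 = 11·1569 + 2
13: 17261 = 13·1327 + 10
17: 17261 = 17·1015 + 6
19: 17261 = 19·908 + 9
23: 17261 = 23·750 + 11
29: 17261 = 29·595 + 6
31: 17261 = 31·556 + 25
37: 17261 = 37·466 + 19
41: 17261 = 41·421

41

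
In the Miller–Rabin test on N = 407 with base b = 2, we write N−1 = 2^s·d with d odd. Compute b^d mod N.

338

407 − 1 = 406 = 2^1 · 203, so d = 203.
2^1 ≡ 2 (mod 407)
2^2 ≡ 2^2 = 4 ≡ 4 (mod 407)
2^4 ≡ 4^2 = 16 ≡ 16 (mod 407)
2^8 ≡ 16^2 = 256 ≡ 256 (mod 407)
2^16 ≡ 256^2 = 65536 ≡ 9 (mod 407)
2^32 ≡ 9^2 = 81 ≡ 81 (mod 407)
2^64 ≡ 81^2 = 6561 ≡ 49 (mod 407)
2^128 ≡ 49^2 = 2401 ≡ 366 (mod 407)
203 = 128 + 64 + 8 + 2 + 1 in binary powers of 2.
So 2^203 ≡ 366 · 49 · 256 · 4 · 2 ≡ 338 (mod 407).
Squaring chain: 338; never reaches −1, so base 2 is a Miller–Rabin witness that 407 is composite.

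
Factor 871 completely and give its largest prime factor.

67

871 = 13 · 67
67 is prime.
So 871 = 13 · 67; the largest prime factor is 67.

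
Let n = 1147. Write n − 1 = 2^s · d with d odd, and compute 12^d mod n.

1046

1147 − 1 = 1146 = 2^1 · 573, so d = 573.
12^1 ≡ 12 (mod 1147)
12^2 ≡ 12^2 = 144 ≡ 144 (mod 1147)
12^4 ≡ 144^2 = 20736 ≡ 90 (mod 1147)
12^8 ≡ 90^2 = 8100 ≡ 71 (mod 1147)
12^16 ≡ 71^2 = 5041 ≡ 453 (mod 1147)
12^32 ≡ 453^2 = 205209 ≡ 1043 (mod 1147)
12^64 ≡ 1043^2 = 1087849 ≡ 493 (mod 1147)
12^128 ≡ 493^2 = 243049 ≡ 1032 (mod 1147)
12^256 ≡ 1032^2 = 1065024 ≡ 608 (mod 1147)
12^512 ≡ 608^2 = 369664 ≡ 330 (mod 1147)
573 = 512 + 32 + 16 + 8 + 4 + 1 in binary powers of 2.
So 12^573 ≡ 330 · 1043 · 453 · 71 · 90 · 12 ≡ 1046 (mod 1147).
Squaring chain: 1046; never reaches −1, so base 12 is a Miller–Rabin witness that 1147 is composite.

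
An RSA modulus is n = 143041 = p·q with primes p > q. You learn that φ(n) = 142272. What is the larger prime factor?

457

φ(n) = (p−1)(q−1) = n − (p+q) + 1, so p + q = 143041 − 142272 + 1 = 770.
p and q are the roots of t² − 770t + 143041 = 0.
Discriminant: 770² − 4·143041 = 592900 − 572164 = 20736; √20736 = 144.
q = (770 − 144)/2 = 313, p = (770 + 144)/2 = 457.
Check: 313 · 457 = 143041.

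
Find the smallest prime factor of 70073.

70073 is odd.
Digit sum 17, not divisible by 3.
Ends in 3: not divisible by 5.
7: 70073 = 7·10010 + 3
11: 70073 = 11·6370 + 3
13: 70073 = 13·5390 + 3
17: 70073 = 17·4121 + 16
19: 70073 = 19·3688 + 1
23: 70073 = 23·3046 + 15
29: 70073 = 29·2416 + 9
31: 70073 = 31·2260 + 13
37: 70073 = 37·1893 + 32
41: 70073 = 41·1709 + 4
43: 70073 = 43·1629 + 26
47: 70073 = 47·1490 + 43
53: 70073 = 53·1322 + 7
59: 70073 = 59·1187 + 40
61: 70073 = 61·1148 + 45
67: 70073 = 67·1045 + 58
71: 70073 = 71·986 + 67
73: 70073 = 73·959 + 66
79: 70073 = 79·887

79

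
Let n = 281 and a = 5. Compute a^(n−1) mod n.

5^1 ≡ 5 (mod 281)
5^2 ≡ 5^2 = 25 ≡ 25 (mod 281)
5^4 ≡ 25^2 = 625 ≡ 63 (mod 281)
5^8 ≡ 63^2 = 3969 ≡ 35 (mod 281)
5^16 ≡ 35^2 = 1225 ≡ 101 (mod 281)
5^32 ≡ 101^2 = 10201 ≡ 85 (mod 281)
5^64 ≡ 85^2 = 7225 ≡ 200 (mod 281)
5^128 ≡ 200^2 = 40000 ≡ 98 (mod 281)
5^256 ≡ 98^2 = 9604 ≡ 50 (mod 281)
280 = 256 + 16 + 8 in binary powers of 2.
So 5^280 ≡ 50 · 101 · 35 ≡ 1 (mod 281).
Since the result is 1, base 5 gives no evidence that 281 is composite.

1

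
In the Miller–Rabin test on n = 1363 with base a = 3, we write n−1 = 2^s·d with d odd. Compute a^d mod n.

108

1363 − 1 = 1362 = 2^1 · 681, so d = 681.
3^1 ≡ 3 (mod 1363)
3^2 ≡ 3^2 = 9 ≡ 9 (mod 1363)
3^4 ≡ 9^2 = 81 ≡ 81 (mod 1363)
3^8 ≡ 81^2 = 6561 ≡ 1109 (mod 1363)
3^16 ≡ 1109^2 = 1229881 ≡ 455 (mod 1363)
3^32 ≡ 455^2 = 207025 ≡ 1212 (mod 1363)
3^64 ≡ 1212^2 = 1468944 ≡ 993 (mod 1363)
3^128 ≡ 993^2 = 986049 ≡ 600 (mod 1363)
3^256 ≡ 600^2 = 360000 ≡ 168 (mod 1363)
3^512 ≡ 168^2 = 28224 ≡ 964 (mod 1363)
681 = 512 + 128 + 32 + 8 + 1 in binary powers of 2.
So 3^681 ≡ 964 · 600 · 1212 · 1109 · 3 ≡ 108 (mod 1363).
Squaring chain: 108; never reaches −1, so base 3 is a Miller–Rabin witness that 1363 is composite.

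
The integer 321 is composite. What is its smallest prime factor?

321 is odd.
Digit sum 6, divisible by 3.

3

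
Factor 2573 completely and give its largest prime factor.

2573 = 31 · 83
83 is prime.
So 2573 = 31 · 83; the largest prime factor is 83.

83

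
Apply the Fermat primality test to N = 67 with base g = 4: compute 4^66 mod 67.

1

4^1 ≡ 4 (mod 67)
4^2 ≡ 4^2 = 16 ≡ 16 (mod 67)
4^4 ≡ 16^2 = 256 ≡ 55 (mod 67)
4^8 ≡ 55^2 = 3025 ≡ 10 (mod 67)
4^16 ≡ 10^2 = 100 ≡ 33 (mod 67)
4^32 ≡ 33^2 = 1089 ≡ 17 (mod 67)
4^64 ≡ 17^2 = 289 ≡ 21 (mod 67)
66 = 64 + 2 in binary powers of 2.
So 4^66 ≡ 21 · 16 ≡ 1 (mod 67).
Since the result is 1, base 4 gives no evidence that 67 is composite.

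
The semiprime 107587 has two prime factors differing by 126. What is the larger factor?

397

Since p = q + 126, we have 107587 = q(q + 126), so q² + 126q − 107587 = 0.
Discriminant: 126² + 4·107587 = 15876 + 430348 = 446224; √446224 = 668.
q = (−126 + 668)/2 = 271, and p = q + 126 = 397.
Check: 271 · 397 = 107587.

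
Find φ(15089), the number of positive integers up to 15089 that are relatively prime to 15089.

14820

Factor: 15089 = 79 · 191.
φ(15089) = (79−1) · (191−1) = 78 · 190 = 14820.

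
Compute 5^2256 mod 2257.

5^1 ≡ 5 (mod 2257)
5^2 ≡ 5^2 = 25 ≡ 25 (mod 2257)
5^4 ≡ 25^2 = 625 ≡ 625 (mod 2257)
5^8 ≡ 625^2 = 390625 ≡ 164 (mod 2257)
5^16 ≡ 164^2 = 26896 ≡ 2069 (mod 2257)
5^32 ≡ 2069^2 = 4280761 ≡ 1489 (mod 2257)
5^64 ≡ 1489^2 = 2217121 ≡ 747 (mod 2257)
5^128 ≡ 747^2 = 558009 ≡ 530 (mod 2257)
5^256 ≡ 530^2 = 280900 ≡ 1032 (mod 2257)
5^512 ≡ 1032^2 = 1065024 ≡ 1977 (mod 2257)
5^1024 ≡ 1977^2 = 3908529 ≡ 1662 (mod 2257)
5^2048 ≡ 1662^2 = 2762244 ≡ 1933 (mod 2257)
2256 = 2048 + 128 + 64 + 16 in binary powers of 2.
So 5^2256 ≡ 1933 · 530 · 747 · 2069 ≡ 1839 (mod 2257).
Since 1839 ≠ 1, base 5 is a Fermat witness: 2257 is composite.

1839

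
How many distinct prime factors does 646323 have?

5

646323 = 3 · 215441
215441 = 17 · 12673
12673 = 19 · 667
667 = 23 · 29
646323 = 3 · 17 · 19 · 23 · 29, which has 5 distinct prime factors.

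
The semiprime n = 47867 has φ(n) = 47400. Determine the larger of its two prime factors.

317

φ(n) = (p−1)(q−1) = n − (p+q) + 1, so p + q = 47867 − 47400 + 1 = 468.
p and q are the roots of t² − 468t + 47867 = 0.
Discriminant: 468² − 4·47867 = 219024 − 191468 = 27556; √27556 = 166.
q = (468 − 166)/2 = 151, p = (468 + 166)/2 = 317.
Check: 151 · 317 = 47867.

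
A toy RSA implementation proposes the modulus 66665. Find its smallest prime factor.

5

66665 is odd.
Digit sum 29, not divisible by 3.
Ends in 5: divisible by 5.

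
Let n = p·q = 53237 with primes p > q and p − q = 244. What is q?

139

Since p = q + 244, we have 53237 = q(q + 244), so q² + 244q − 53237 = 0.
Discriminant: 244² + 4·53237 = 59536 + 212948 = 272484; √272484 = 522.
q = (−244 + 522)/2 = 139, and p = q + 244 = 383.
Check: 139 · 383 = 53237.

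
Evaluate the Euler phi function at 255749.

Factor: 255749 = 13 · 103 · 191.
φ(255749) = (13−1) · (103−1) · (191−1) = 12 · 102 · 190 = 232560.

232560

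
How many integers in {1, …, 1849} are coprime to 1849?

Factor: 1849 = 43^2.
φ(1849) = 43^1·(43−1) = 1806.

1806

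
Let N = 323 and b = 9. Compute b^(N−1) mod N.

9^1 ≡ 9 (mod 323)
9^2 ≡ 9^2 = 81 ≡ 81 (mod 323)
9^4 ≡ 81^2 = 6561 ≡ 101 (mod 323)
9^8 ≡ 101^2 = 10201 ≡ 188 (mod 323)
9^16 ≡ 188^2 = 35344 ≡ 137 (mod 323)
9^32 ≡ 137^2 = 18769 ≡ 35 (mod 323)
9^64 ≡ 35^2 = 1225 ≡ 256 (mod 323)
9^128 ≡ 256^2 = 65536 ≡ 290 (mod 323)
9^256 ≡ 290^2 = 84100 ≡ 120 (mod 323)
322 = 256 + 64 + 2 in binary powers of 2.
So 9^322 ≡ 120 · 256 · 81 ≡ 251 (mod 323).
Since 251 ≠ 1, base 9 is a Fermat witness: 323 is composite.

251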